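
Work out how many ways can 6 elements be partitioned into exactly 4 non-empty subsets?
This equals S(6,4), the Stirling number of the 2nd kind.
Using the Stirling recurrence: S(n,k) = k·S(n-1,k) + S(n-1,k-1)
S(6,4) = 4·S(5,4) + S(5,3)
         = 4·10 + 25
         = 40 + 25
         = 65
Final answer: 65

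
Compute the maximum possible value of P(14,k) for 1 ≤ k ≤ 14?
87,178,291,200

Explanation: P(14,k) increases in k, so maximum at k = 14: 14! = 87,178,291,200.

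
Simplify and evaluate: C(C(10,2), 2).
C(10,2) = 45, then C(45, 2) = 990.
Final answer: 990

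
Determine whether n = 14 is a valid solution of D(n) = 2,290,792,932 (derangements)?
D(14) = (14-1)·[D(13) + D(12)] = 13·[2,290,792,932 + 176,214,841] = 32,071,101,049, which does not equal 2,290,792,932.

Answer: No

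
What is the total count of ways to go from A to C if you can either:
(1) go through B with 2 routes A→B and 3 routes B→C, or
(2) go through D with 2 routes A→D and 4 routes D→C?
14

Reasoning: Route via B: 2×3=6. Route via D: 2×4=8. Total: 14.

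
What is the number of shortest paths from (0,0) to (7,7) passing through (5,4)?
1,260
To (5,4): C(9,5)=126. From there: C(5,2)=10. Total: 1,260.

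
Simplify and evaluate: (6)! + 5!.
840
(6)! + 5! = (6)·5! + 5! = (6+1)·5! = 7·5! = 840.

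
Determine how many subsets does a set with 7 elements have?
128

Each element can be included or excluded: 2^7 = 128.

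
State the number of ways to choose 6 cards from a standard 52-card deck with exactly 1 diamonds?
7,484,841

Solution: 13 diamonds and 39 non-diamonds: C(13,1) × C(39,5) = 13 × 575757 = 7,484,841.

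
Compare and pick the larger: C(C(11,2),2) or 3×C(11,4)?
C(C(11,2),2)

C(C(11,2),2)=1,485, 3×C(11,4)=990.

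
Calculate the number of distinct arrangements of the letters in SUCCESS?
420

Solution: Word has 7 letters (S=3, U=1, C=2, E=1). Arrangements: 7!/Π(k!) = 420.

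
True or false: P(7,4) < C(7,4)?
False
P(7,4) = 840 and C(7,4) = 35; P(n,r) = r! × C(n,r) so P > C whenever r ≥ 2.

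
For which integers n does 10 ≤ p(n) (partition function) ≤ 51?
6, 7, 8, 9, 10

Explanation: Tabulating p(n) via p(n) = p(n−1) + p(n−2) − p(n−5) − p(n−7) + …: p(5)=7; p(6)=11; p(7)=15; p(8)=22; p(9)=30; p(10)=42; p(11)=56. So valid n = 6, 7, 8, 9, 10.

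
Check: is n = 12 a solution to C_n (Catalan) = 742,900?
C_12 = C(24,12)/(12+1) = 2,704,156/13 = 208,012, which does not equal 742,900.

Answer: No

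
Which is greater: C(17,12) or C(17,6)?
C(17,6)

Solution: C(17,12)=6,188, C(17,6)=12,376.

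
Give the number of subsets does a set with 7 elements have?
128

Reasoning: Each element can be included or excluded: 2^7 = 128.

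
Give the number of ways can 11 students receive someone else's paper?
Using D(n) = (n-1)[D(n-1) + D(n-2)]:
D(11) = (11-1) × [D(10) + D(9)]
      = 10 × [1334961 + 133496]
      = 10 × 1468457
      = 14,684,570

Answer: 14,684,570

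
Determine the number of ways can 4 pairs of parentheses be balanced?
14
Using the Catalan number formula: C_n = C(2n, n) / (n+1)
C_4 = C(8, 4) / (4+1)
     = 70 / 5
     = 14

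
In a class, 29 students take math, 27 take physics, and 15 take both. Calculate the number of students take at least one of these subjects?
41

Solution: |A∪B| = |A|+|B|-|A∩B| = 29+27-15 = 41.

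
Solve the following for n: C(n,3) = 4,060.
30

Explanation: C(n,3) = n(n−1)(n−2)/3! is increasing in n, and n(n−1)(n−2) = 3!·4,060 = 24,360 ≈ (n−1)^3 gives n ≈ 30.0. Check: C(28,3) = 3,276, C(29,3) = 3,654, C(30,3) = 4,060 ✓. So n = 30.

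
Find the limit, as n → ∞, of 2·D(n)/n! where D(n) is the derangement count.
2/e

Reasoning: D(n)/n! → 1/e, so 2·D(n)/n! → 2/e.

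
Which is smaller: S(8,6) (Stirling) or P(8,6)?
S(8,6)

Solution: S(8,6) = 6·S(7,6) + S(7,5) = 6·21 + 140 = 266; P(8,6) = 20,160.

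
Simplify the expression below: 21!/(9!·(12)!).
This is C(21,9) = 293,930.

Answer: 293,930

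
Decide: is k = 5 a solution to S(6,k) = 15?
Yes

Working:
S(6,5) = 5·S(5,5) + S(5,4) = 5·1 + 10 = 15, which equals 15.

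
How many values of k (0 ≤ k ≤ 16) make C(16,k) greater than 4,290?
Row 16 is unimodal and symmetric about k=16/2. C(16,4)=1,820 ≤ 4,290; C(16,5)=4,368 > 4,290; by symmetry C(16,k) > 4,290 for k = 5..11. That's 11 - 5 + 1 = 7 values.
Final answer: 7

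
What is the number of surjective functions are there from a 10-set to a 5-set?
5,103,000

Reasoning: Onto functions = 5! × S(10,5)
First compute S(10,5) via recurrence:
Using the Stirling recurrence: S(n,k) = k·S(n-1,k) + S(n-1,k-1)
S(10,5) = 5·S(9,5) + S(9,4)
         = 5·6951 + 7770
         = 34755 + 7770
         = 42,525
Then: 120 × 42525 = 5,103,000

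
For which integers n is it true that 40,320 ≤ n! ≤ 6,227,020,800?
8, 9, 10, 11, 12, 13

Reasoning: n! is strictly increasing; 8! = 40,320 and 13! = 6,227,020,800, so valid n = 8, 9, 10, 11, 12, 13.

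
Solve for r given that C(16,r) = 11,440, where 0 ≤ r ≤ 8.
7

C(16,r) is increasing for 0 ≤ r ≤ 8. Stepping up (C(16,r+1) = C(16,r)·(16−r)/(r+1)): C(16,1) = 16, C(16,2) = 120, C(16,3) = 560, C(16,4) = 1,820, C(16,5) = 4,368, C(16,6) = 8,008, C(16,7) = 11,440 ✓. So r = 7.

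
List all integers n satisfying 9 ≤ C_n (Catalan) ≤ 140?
C_3=5; C_4=14; C_5=42; C_6=132; C_7=429. So valid n = 4, 5, 6.

Answer: 4, 5, 6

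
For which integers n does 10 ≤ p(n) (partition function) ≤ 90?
Tabulating p(n) via p(n) = p(n−1) + p(n−2) − p(n−5) − p(n−7) + …: p(5)=7; p(6)=11; p(7)=15; p(8)=22; p(9)=30; p(10)=42; p(11)=56; p(12)=77; p(13)=101. So valid n = 6, 7, 8, 9, 10, 11, 12.

Answer: 6, 7, 8, 9, 10, 11, 12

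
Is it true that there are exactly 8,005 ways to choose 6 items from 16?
False
C(16,6) = 8,008 ≠ 8005.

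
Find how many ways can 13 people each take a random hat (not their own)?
Using D(n) = (n-1)[D(n-1) + D(n-2)]:
D(13) = (13-1) × [D(12) + D(11)]
      = 12 × [176214841 + 14684570]
      = 12 × 190899411
      = 2,290,792,932

Answer: 2,290,792,932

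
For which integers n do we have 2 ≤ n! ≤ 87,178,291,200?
n! is strictly increasing; 2! = 2 and 14! = 87,178,291,200, so valid n = 2, 3, 4, 5, 6, 7, 8, 9, 10, 11, 12, 13, 14.
Final answer: 2, 3, 4, 5, 6, 7, 8, 9, 10, 11, 12, 13, 14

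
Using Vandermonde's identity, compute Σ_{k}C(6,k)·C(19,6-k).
177,100

Reasoning: = C(6+19,6) = C(25,6) = 177,100.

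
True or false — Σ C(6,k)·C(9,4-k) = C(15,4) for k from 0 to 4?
True

Working:
Vandermonde's identity gives C(15,4) = 1,365; RHS C(15,4) = 1,365.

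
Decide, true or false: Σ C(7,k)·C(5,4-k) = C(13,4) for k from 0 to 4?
False
Vandermonde's identity gives C(12,4) = 495; RHS C(13,4) = 715.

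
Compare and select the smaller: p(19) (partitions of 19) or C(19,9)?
p(19)

Solution: Pentagonal recurrence p(n) = p(n−1) + p(n−2) − p(n−5) − p(n−7) + …: p(19) = p(18) + p(17) − p(14) − p(12) + p(7) + p(4) = 385 + 297 − 135 − 77 + 15 + 5 = 490; C(19,9) = 92,378.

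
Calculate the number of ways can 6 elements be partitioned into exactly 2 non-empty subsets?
31

Explanation: This equals S(6,2), the Stirling number of the 2nd kind.
Using the Stirling recurrence: S(n,k) = k·S(n-1,k) + S(n-1,k-1)
S(6,2) = 2·S(5,2) + S(5,1)
         = 2·15 + 1
         = 30 + 1
         = 31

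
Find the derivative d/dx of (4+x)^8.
8(4+x)^7

Reasoning: Using the power rule: d/dx (4+x)^8 = 8(4+x)^{7}.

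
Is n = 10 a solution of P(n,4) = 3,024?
P(10,4) = 10·9·8·7 = 5,040, which does not equal 3,024.
Final answer: No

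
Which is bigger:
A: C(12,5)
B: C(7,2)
A

Solution: A=C(12,5)=792, B=C(7,2)=21.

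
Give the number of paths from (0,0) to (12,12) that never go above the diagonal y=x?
208,012

Counted by the Catalan number C_12: C_12 = C(24,12)/(12+1) = 2,704,156/13 = 208,012.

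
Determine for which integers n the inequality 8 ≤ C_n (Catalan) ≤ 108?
C_3=5; C_4=14; C_5=42; C_6=132. So valid n = 4, 5.
Final answer: 4, 5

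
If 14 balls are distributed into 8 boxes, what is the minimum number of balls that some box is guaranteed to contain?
2

Explanation: Pigeonhole: ⌈14/8⌉ = 2.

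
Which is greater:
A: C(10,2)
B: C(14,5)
A=C(10,2)=45, B=C(14,5)=2,002.
Final answer: B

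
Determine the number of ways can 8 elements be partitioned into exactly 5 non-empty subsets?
1,050

Explanation: This equals S(8,5), the Stirling number of the 2nd kind.
Using the Stirling recurrence: S(n,k) = k·S(n-1,k) + S(n-1,k-1)
S(8,5) = 5·S(7,5) + S(7,4)
         = 5·140 + 350
         = 700 + 350
         = 1,050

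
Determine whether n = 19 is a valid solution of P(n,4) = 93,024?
Yes

P(19,4) = 19·18·17·16 = 93,024, which equals 93,024.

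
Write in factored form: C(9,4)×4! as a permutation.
C(9,4)×4! = [9!/(4!(5)!)]×4! = 9!/(5)! = P(9,4) = 3,024.

Answer: P(9,4)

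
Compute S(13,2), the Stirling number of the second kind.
4,095
Using the Stirling recurrence: S(n,k) = k·S(n-1,k) + S(n-1,k-1)
S(13,2) = 2·S(12,2) + S(12,1)
         = 2·2047 + 1
         = 4094 + 1
         = 4,095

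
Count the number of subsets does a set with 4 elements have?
16

Each element can be included or excluded: 2^4 = 16.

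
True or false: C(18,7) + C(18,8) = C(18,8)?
False

Pascal's identity gives C(19,8) = 75,582, whereas C(18,8) = 43,758.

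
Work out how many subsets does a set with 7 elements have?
128
Each element can be included or excluded: 2^7 = 128.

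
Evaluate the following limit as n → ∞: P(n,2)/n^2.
1

Solution: P(n,2) = n(n-1) ≈ n^2 for large n. Limit = 1.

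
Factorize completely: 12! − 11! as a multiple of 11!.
11 × 11! = 439,084,800

12! − 11! = 12·11! − 11! = (12 − 1)·11! = 11 × 11! = 439,084,800.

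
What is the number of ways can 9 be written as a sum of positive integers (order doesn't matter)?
30

Reasoning: Pentagonal recurrence p(n) = p(n−1) + p(n−2) − p(n−5) − p(n−7) + …: p(9) = p(8) + p(7) − p(4) − p(2) = 22 + 15 − 5 − 2 = 30.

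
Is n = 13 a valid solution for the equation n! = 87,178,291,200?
No

Reasoning: 13! = 13·12! = 13·479,001,600 = 6,227,020,800, which does not equal 87,178,291,200.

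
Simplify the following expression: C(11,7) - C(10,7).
210

Solution: C(11,7) - C(10,7) = C(10,6) = 210.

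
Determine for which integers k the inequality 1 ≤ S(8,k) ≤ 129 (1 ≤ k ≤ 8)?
1, 2, 7, 8

Explanation: S(8,1)=1; S(8,2)=127; S(8,3)=966; S(8,4)=1,701; S(8,5)=1,050; S(8,6)=266; S(8,7)=28; S(8,8)=1. So valid k = 1, 2, 7, 8.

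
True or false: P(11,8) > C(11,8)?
True

Reasoning: P(11,8) = 6,652,800 and C(11,8) = 165; P(n,r) = r! × C(n,r) so P > C whenever r ≥ 2.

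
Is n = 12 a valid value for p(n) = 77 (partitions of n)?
Yes

Solution: Pentagonal recurrence p(n) = p(n−1) + p(n−2) − p(n−5) − p(n−7) + …: p(12) = p(11) + p(10) − p(7) − p(5) + p(0) = 56 + 42 − 15 − 7 + 1 = 77, which equals 77.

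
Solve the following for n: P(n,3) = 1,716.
13
P(n,3) = n(n−1)(n−2) is increasing in n; n(n−1)(n−2) ≈ (n−1)^3 = 1,716 gives n ≈ 13.0. Check: P(11,3) = 990, P(12,3) = 1,320, P(13,3) = 1,716 ✓. So n = 13.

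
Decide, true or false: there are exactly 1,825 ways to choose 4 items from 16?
C(16,4) = 1,820 ≠ 1825.
Final answer: False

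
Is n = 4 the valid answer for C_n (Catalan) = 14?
C_4 = C(8,4)/(4+1) = 70/5 = 14, which equals 14.
Final answer: Yes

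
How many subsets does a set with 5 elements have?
32

Explanation: Each element can be included or excluded: 2^5 = 32.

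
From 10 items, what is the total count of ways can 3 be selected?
120

Explanation: C(10,3) = 10! / (3! × (10-3)!)
         = 10! / (3! × 7!)
         = 120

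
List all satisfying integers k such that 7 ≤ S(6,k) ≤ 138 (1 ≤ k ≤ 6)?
2, 3, 4, 5

Solution: S(6,1)=1; S(6,2)=31; S(6,3)=90; S(6,4)=65; S(6,5)=15; S(6,6)=1. So valid k = 2, 3, 4, 5.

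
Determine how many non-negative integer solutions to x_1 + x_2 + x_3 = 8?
45

Reasoning: C(8+3-1, 3-1) = 45.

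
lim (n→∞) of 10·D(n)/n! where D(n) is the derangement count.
10/e

D(n)/n! → 1/e, so 10·D(n)/n! → 10/e.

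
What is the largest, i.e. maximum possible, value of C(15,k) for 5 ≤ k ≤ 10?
6,435
C(15,k) is maximised at the centre of the row: C(15,7) = 6,435.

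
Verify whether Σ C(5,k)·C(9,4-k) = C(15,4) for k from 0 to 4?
False

Solution: Vandermonde's identity gives C(14,4) = 1,001; RHS C(15,4) = 1,365.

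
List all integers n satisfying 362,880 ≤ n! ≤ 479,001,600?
9, 10, 11, 12
n! is strictly increasing; 9! = 362,880 and 12! = 479,001,600, so valid n = 9, 10, 11, 12.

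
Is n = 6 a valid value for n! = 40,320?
No

Working:
6! = 6·5! = 6·120 = 720, which does not equal 40,320.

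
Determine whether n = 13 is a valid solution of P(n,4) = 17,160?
Yes

Working:
P(13,4) = 13·12·11·10 = 17,160, which equals 17,160.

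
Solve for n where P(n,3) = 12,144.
24

Solution: P(n,3) = n(n−1)(n−2) is increasing in n; n(n−1)(n−2) ≈ (n−1)^3 = 12,144 gives n ≈ 24.0. Check: P(22,3) = 9,240, P(23,3) = 10,626, P(24,3) = 12,144 ✓. So n = 24.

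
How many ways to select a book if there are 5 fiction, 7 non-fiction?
12

By the addition principle: 5 + 7 = 12.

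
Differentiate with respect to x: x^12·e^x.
(12x^11 + x^12)e^x

Explanation: Product rule: d/dx[x^12]·e^x + x^12·d/dx[e^x] = 12x^{11}e^x + x^12e^x.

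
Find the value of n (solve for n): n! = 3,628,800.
10

Working:
n! is strictly increasing. 8! = 40,320, 9! = 362,880, 10! = 3,628,800 ✓. So n = 10.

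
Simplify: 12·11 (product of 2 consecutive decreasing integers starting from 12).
132

Reasoning: This is P(12,2) = 12!/(10)! = 132.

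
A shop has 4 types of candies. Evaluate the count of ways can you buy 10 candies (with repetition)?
286

Stars and bars: C(10+4-1, 10) = C(13, 10) = 286.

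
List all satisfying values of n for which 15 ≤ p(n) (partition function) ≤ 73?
7, 8, 9, 10, 11

Explanation: Tabulating p(n) via p(n) = p(n−1) + p(n−2) − p(n−5) − p(n−7) + …: p(6)=11; p(7)=15; p(8)=22; p(9)=30; p(10)=42; p(11)=56; p(12)=77. So valid n = 7, 8, 9, 10, 11.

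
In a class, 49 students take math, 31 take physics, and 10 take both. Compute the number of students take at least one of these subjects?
70
|A∪B| = |A|+|B|-|A∩B| = 49+31-10 = 70.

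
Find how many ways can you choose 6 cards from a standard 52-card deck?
20,358,520

Working:
C(52,6) = 20,358,520.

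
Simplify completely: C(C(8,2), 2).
C(8,2) = 28, then C(28, 2) = 378.
Final answer: 378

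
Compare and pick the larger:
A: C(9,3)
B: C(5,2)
A

Working:
A=C(9,3)=84, B=C(5,2)=10.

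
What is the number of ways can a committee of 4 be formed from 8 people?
70
C(8,4) = 8! / (4! × (8-4)!)
         = 8! / (4! × 4!)
         = 70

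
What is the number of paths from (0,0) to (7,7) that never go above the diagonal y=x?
429

Counted by the Catalan number C_7: C_7 = C(14,7)/(7+1) = 3,432/8 = 429.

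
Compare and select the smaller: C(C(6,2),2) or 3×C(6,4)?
C(C(6,2),2)=105, 3×C(6,4)=45.
Final answer: 3×C(6,4)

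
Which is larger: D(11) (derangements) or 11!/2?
11!/2

D(11) = (11-1)·[D(10) + D(9)] = 10·[1,334,961 + 133,496] = 14,684,570; 11!/2 = 39,916,800/2 = 19,958,400.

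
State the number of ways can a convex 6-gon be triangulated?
14

Working:
Using the Catalan number formula: C_n = C(2n, n) / (n+1)
C_4 = C(8, 4) / (4+1)
     = 70 / 5
     = 14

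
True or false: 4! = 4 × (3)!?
By definition n! = n × (n-1)!, so 4! = 4 × 3!.

Answer: True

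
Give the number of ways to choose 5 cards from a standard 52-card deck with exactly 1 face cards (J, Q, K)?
1,096,680

Explanation: 12 face cards and 40 non-face cards: C(12,1) × C(40,4) = 12 × 91,390 = 1,096,680.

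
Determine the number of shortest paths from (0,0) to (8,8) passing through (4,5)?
To (4,5): C(9,4)=126. From there: C(7,4)=35. Total: 4,410.
Final answer: 4,410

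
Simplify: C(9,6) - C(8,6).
C(9,6) - C(8,6) = C(8,5) = 56.

Answer: 56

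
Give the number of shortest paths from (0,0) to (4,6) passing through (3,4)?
105

Reasoning: To (3,4): C(7,3)=35. From there: C(3,1)=3. Total: 105.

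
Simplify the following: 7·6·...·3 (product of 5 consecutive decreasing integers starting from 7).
2,520

Solution: This is P(7,5) = 7!/(2)! = 2,520.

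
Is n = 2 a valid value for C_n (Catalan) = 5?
No

C_2 = C(4,2)/(2+1) = 6/3 = 2, which does not equal 5.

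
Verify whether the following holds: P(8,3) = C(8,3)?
False

Solution: P(8,3) = 336 but C(8,3) = 56; they differ by a factor of 3! = 6, so the statement does not hold.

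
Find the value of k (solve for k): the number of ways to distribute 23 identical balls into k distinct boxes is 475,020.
7

Reasoning: Stars and bars: the count is C(23+k−1, k−1), increasing in k. k=5: C(27,4) = 17,550, k=6: C(28,5) = 98,280, k=7: C(29,6) = 475,020 ✓. So k = 7.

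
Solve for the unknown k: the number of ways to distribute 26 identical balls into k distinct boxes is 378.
3

Reasoning: Stars and bars: the count is C(26+k−1, k−1), increasing in k. k=2: C(27,1) = 27, k=3: C(28,2) = 378 ✓. So k = 3.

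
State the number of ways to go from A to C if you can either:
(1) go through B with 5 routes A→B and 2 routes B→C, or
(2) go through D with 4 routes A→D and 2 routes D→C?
18
Route via B: 5×2=10. Route via D: 4×2=8. Total: 18.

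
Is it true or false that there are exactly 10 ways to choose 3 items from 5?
True

Solution: C(5,3) = 10.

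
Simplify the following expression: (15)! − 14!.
1,220,496,076,800

Solution: (15)! − 14! = (15)·14! − 14! = (15−1)·14! = 14·14! = 1,220,496,076,800.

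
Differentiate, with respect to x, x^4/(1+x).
(4x^3(1+x) - x^4)/(1+x)²

Solution: Quotient rule: [4x^{3}(1+x) - x^4]/(1+x)².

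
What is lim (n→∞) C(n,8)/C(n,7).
∞
C(n,8)/C(n,7) = (n-7)/8 → ∞ as n → ∞.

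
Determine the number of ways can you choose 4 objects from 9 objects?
126

Explanation: C(9,4) = 9! / (4! × (9-4)!)
         = 9! / (4! × 5!)
         = 126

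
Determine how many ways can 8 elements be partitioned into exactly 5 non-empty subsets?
1,050
This equals S(8,5), the Stirling number of the 2nd kind.
Using the Stirling recurrence: S(n,k) = k·S(n-1,k) + S(n-1,k-1)
S(8,5) = 5·S(7,5) + S(7,4)
         = 5·140 + 350
         = 700 + 350
         = 1,050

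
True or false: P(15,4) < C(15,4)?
False
P(15,4) = 32,760 and C(15,4) = 1,365; P(n,r) = r! × C(n,r) so P > C whenever r ≥ 2.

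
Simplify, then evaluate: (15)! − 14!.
(15)! − 14! = (15)·14! − 14! = (15−1)·14! = 14·14! = 1,220,496,076,800.

Answer: 1,220,496,076,800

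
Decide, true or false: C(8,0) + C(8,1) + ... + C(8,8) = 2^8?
True
Binomial theorem with x = y = 1: Σ C(8,i) = (1+1)^8 = 2^8 = 256. The statement holds.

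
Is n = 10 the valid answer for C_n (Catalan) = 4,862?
No

Solution: C_10 = C(20,10)/(10+1) = 184,756/11 = 16,796, which does not equal 4,862.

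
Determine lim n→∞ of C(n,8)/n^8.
C(n,8) ≈ n^8/8! for large n. Limit = 1/8! = 1/40320.

Answer: 1/40320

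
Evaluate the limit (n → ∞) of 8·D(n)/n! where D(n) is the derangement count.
8/e

Working:
D(n)/n! → 1/e, so 8·D(n)/n! → 8/e.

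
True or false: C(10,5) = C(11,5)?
LHS = C(10,5) = 252; RHS = C(11,5) = 462. 252 ≠ 462, so the statement does not hold.

Answer: False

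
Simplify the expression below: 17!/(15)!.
272

Explanation: This equals 17×16 = 272.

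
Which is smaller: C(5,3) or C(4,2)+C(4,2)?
C(5,3)

Reasoning: C(5,3)=10; C(4,2)+C(4,2)=6+6=12.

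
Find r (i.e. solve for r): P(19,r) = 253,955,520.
7
P(19,r) = 19·18·…·(19−r+1), a product of r factors. Multiplying down from 19: 19 = 19; 19·18 = 342; 19·18·17 = 5,814; 19·18·17·16 = 93,024; 19·18·17·16·15 = 1,395,360; 19·18·17·16·15·14 = 19,535,040; 19·18·17·16·15·14·13 = 253,955,520 ✓ (7 factors). So r = 7.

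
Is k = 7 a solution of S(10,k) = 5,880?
Yes

Working:
S(10,7) = 7·S(9,7) + S(9,6) = 7·462 + 2,646 = 5,880, which equals 5,880.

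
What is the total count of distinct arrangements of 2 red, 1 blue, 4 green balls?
Multinomial: 7!/(2! × 1! × 4!) = 105.

Answer: 105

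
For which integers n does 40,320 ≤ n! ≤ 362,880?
n! is strictly increasing; 8! = 40,320 and 9! = 362,880, so valid n = 8, 9.
Final answer: 8, 9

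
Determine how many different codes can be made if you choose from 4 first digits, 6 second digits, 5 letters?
120

Reasoning: By the multiplication principle: 4 × 6 × 5 = 120.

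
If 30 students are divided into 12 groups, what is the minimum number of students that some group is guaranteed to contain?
3
Pigeonhole: ⌈30/12⌉ = 3.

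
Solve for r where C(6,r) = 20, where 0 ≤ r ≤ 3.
C(6,r) is increasing for 0 ≤ r ≤ 3. Stepping up (C(6,r+1) = C(6,r)·(6−r)/(r+1)): C(6,1) = 6, C(6,2) = 15, C(6,3) = 20 ✓. So r = 3.
Final answer: 3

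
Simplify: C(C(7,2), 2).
210

Working:
C(7,2) = 21, then C(21, 2) = 210.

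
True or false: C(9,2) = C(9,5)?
C(9,2) = 36 but C(9,5) = 126; symmetry gives C(9,2) = C(9,7), not C(9,5).

Answer: False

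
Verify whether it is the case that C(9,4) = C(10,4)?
False
LHS = C(9,4) = 126; RHS = C(10,4) = 210. 126 ≠ 210, so the statement does not hold.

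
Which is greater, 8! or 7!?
8!

Reasoning: 8!=40,320, 7!=5,040. 8! > 7!.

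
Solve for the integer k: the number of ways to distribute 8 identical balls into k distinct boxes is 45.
3

Stars and bars: the count is C(8+k−1, k−1), increasing in k. k=2: C(9,1) = 9, k=3: C(10,2) = 45 ✓. So k = 3.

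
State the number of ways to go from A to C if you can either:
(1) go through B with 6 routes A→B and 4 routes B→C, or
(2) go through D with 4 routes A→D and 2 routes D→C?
Route via B: 6×4=24. Route via D: 4×2=8. Total: 32.
Final answer: 32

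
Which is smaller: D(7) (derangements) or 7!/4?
7!/4

D(7) = (7-1)·[D(6) + D(5)] = 6·[265 + 44] = 1,854; 7!/4 = 5,040/4 = 1,260.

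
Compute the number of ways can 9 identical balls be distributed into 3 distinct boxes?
55
C(9+3-1, 3-1) = C(11, 2) = 55.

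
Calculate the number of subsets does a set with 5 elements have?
32

Solution: Each element can be included or excluded: 2^5 = 32.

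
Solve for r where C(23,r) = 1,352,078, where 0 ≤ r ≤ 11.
C(23,r) is increasing for 0 ≤ r ≤ 11. Stepping up (C(23,r+1) = C(23,r)·(23−r)/(r+1)): C(23,1) = 23, C(23,2) = 253, C(23,3) = 1,771, C(23,4) = 8,855, C(23,5) = 33,649, C(23,6) = 100,947, C(23,7) = 245,157, C(23,8) = 490,314, C(23,9) = 817,190, C(23,10) = 1,144,066, C(23,11) = 1,352,078 ✓. So r = 11.

Answer: 11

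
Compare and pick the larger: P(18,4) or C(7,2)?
P(18,4)
P(18,4)=73,440, C(7,2)=21.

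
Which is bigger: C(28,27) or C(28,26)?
C(28,26)
C(28,27)=28, C(28,26)=378.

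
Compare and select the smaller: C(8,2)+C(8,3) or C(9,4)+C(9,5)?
C(8,2)+C(8,3)

Explanation: First=84, Second=252.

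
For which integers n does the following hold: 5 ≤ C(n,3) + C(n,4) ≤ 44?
C(3,3)+C(3,4)=1; C(4,3)+C(4,4)=5; C(5,3)+C(5,4)=15; C(6,3)+C(6,4)=35; C(7,3)+C(7,4)=70. So valid n = 4, 5, 6.

Answer: 4, 5, 6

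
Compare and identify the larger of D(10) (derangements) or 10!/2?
10!/2

D(10) = (10-1)·[D(9) + D(8)] = 9·[133,496 + 14,833] = 1,334,961; 10!/2 = 3,628,800/2 = 1,814,400.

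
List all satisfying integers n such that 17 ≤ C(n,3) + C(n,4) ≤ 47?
6

Solution: C(5,3)+C(5,4)=15; C(6,3)+C(6,4)=35; C(7,3)+C(7,4)=70. So valid n = 6.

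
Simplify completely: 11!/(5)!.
This equals 11×10×...×6 = 332,640.

Answer: 332,640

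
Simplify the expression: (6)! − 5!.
(6)! − 5! = (6)·5! − 5! = (6−1)·5! = 5·5! = 600.

Answer: 600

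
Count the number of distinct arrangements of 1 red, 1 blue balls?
Multinomial: 2!/(1! × 1!) = 2.
Final answer: 2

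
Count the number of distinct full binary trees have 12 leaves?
58,786

Using the Catalan number formula: C_n = C(2n, n) / (n+1)
C_11 = C(22, 11) / (11+1)
     = 705432 / 12
     = 58,786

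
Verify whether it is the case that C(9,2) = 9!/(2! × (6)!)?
The correct denominator is 2!×7!, giving C(9,2) = 36; the stated RHS is 9!/(2!×6!) = 252 ≠ 36, so the statement does not hold.
Final answer: False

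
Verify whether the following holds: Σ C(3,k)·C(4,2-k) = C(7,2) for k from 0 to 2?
Vandermonde's identity gives C(7,2) = 21; RHS C(7,2) = 21.
Final answer: True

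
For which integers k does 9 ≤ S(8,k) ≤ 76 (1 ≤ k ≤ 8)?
7

Solution: S(8,1)=1; S(8,2)=127; S(8,3)=966; S(8,4)=1,701; S(8,5)=1,050; S(8,6)=266; S(8,7)=28; S(8,8)=1. So valid k = 7.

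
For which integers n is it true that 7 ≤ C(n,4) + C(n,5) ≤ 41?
C(5,4)+C(5,5)=6; C(6,4)+C(6,5)=21; C(7,4)+C(7,5)=56. So valid n = 6.
Final answer: 6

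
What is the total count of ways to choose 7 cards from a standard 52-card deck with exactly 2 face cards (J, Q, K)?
12 face cards and 40 non-face cards: C(12,2) × C(40,5) = 66 × 658,008 = 43,428,528.

Answer: 43,428,528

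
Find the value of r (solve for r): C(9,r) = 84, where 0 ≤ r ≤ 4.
3

Explanation: C(9,r) is increasing for 0 ≤ r ≤ 4. Stepping up (C(9,r+1) = C(9,r)·(9−r)/(r+1)): C(9,1) = 9, C(9,2) = 36, C(9,3) = 84 ✓. So r = 3.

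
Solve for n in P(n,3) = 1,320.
12

Reasoning: P(n,3) = n(n−1)(n−2) is increasing in n; n(n−1)(n−2) ≈ (n−1)^3 = 1,320 gives n ≈ 12.0. Check: P(10,3) = 720, P(11,3) = 990, P(12,3) = 1,320 ✓. So n = 12.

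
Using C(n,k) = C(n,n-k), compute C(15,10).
3,003

Reasoning: C(15,10) = C(15,5) = 3,003.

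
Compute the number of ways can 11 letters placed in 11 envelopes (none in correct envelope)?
14,684,570

Reasoning: Using D(n) = (n-1)[D(n-1) + D(n-2)]:
D(11) = (11-1) × [D(10) + D(9)]
      = 10 × [1334961 + 133496]
      = 10 × 1468457
      = 14,684,570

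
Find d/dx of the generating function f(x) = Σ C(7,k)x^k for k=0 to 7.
Term-by-term differentiation gives Σ k·C(7,k)x^{k-1} for k=1 to 7.
Final answer: Σ k·C(7,k)x^(k-1) for k=1 to 7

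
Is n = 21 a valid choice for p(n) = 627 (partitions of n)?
Pentagonal recurrence p(n) = p(n−1) + p(n−2) − p(n−5) − p(n−7) + …: p(21) = p(20) + p(19) − p(16) − p(14) + p(9) + p(6) = 627 + 490 − 231 − 135 + 30 + 11 = 792, which does not equal 627.

Answer: No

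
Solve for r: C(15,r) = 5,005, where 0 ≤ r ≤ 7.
6

C(15,r) is increasing for 0 ≤ r ≤ 7. Stepping up (C(15,r+1) = C(15,r)·(15−r)/(r+1)): C(15,1) = 15, C(15,2) = 105, C(15,3) = 455, C(15,4) = 1,365, C(15,5) = 3,003, C(15,6) = 5,005 ✓. So r = 6.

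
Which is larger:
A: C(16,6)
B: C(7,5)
A

Reasoning: A=C(16,6)=8,008, B=C(7,5)=21.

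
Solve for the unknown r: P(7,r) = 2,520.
5

Solution: P(7,r) = 7·6·…·(7−r+1), a product of r factors. Multiplying down from 7: 7 = 7; 7·6 = 42; 7·6·5 = 210; 7·6·5·4 = 840; 7·6·5·4·3 = 2,520 ✓ (5 factors). So r = 5.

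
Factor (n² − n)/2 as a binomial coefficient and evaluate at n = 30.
C(n,2); C(30,2) = 435

Explanation: (n² − n)/2 = n(n−1)/2 = C(n,2). At n = 30: C(30,2) = 435.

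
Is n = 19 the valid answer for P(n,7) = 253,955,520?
Yes

P(19,7) = 19·18·17·16·15·14·13 = 253,955,520, which equals 253,955,520.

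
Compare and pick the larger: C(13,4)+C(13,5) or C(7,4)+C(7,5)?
C(13,4)+C(13,5)

Explanation: First=2,002, Second=56.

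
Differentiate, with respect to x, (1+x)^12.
12(1+x)^11

Solution: Using the power rule: d/dx (1+x)^12 = 12(1+x)^{11}.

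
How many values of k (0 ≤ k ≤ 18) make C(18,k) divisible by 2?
Checking C(18,k) mod 2 for k = 0..18: divisible at k = 1, 3, 4, 5, 6, 7, 8, 9, 10, 11, 12, 13, 14, 15, 17. That's 15 values.

Answer: 15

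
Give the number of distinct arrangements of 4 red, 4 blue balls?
Multinomial: 8!/(4! × 4!) = 70.
Final answer: 70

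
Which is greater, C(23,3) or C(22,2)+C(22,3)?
Equal

Explanation: By Pascal's identity: C(23,3) = C(22,2)+C(22,3) = 1,771. Equal.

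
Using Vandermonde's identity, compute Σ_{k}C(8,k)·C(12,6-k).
38,760

Reasoning: = C(8+12,6) = C(20,6) = 38,760.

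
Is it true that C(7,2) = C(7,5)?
True

Symmetry C(n,k) = C(n,n-k): C(7,2) = 21 and C(7,5) = 21. Both sides agree, so the statement holds.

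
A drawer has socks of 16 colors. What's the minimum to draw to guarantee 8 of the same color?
Worst case: 7 of each = 112. One more: 113.
Final answer: 113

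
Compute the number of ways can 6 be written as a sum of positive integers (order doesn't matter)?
Pentagonal recurrence p(n) = p(n−1) + p(n−2) − p(n−5) − p(n−7) + …: p(6) = p(5) + p(4) − p(1) = 7 + 5 − 1 = 11.
Final answer: 11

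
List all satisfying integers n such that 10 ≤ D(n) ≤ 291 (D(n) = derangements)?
Using D(n) = (n−1)[D(n−1) + D(n−2)] with D(1)=0, D(2)=1: D(4)=9; D(5)=44; D(6)=265; D(7)=1,854. So valid n = 5, 6.
Final answer: 5, 6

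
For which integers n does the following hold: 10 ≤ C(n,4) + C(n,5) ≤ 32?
C(5,4)+C(5,5)=6; C(6,4)+C(6,5)=21; C(7,4)+C(7,5)=56. So valid n = 6.
Final answer: 6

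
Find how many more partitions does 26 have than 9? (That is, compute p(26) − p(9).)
2,406

Solution: Pentagonal recurrence p(n) = p(n−1) + p(n−2) − p(n−5) − p(n−7) + …: p(26) = p(25) + p(24) − p(21) − p(19) + p(14) + p(11) − p(4) − p(0) = 1,958 + 1,575 − 792 − 490 + 135 + 56 − 5 − 1 = 2,436.
p(9) = p(8) + p(7) − p(4) − p(2) = 22 + 15 − 5 − 2 = 30.
Difference = 2,436 − 30 = 2,406.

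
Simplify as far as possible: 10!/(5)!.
30,240

Reasoning: This equals 10×9×...×6 = 30,240.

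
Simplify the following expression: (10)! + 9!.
3,991,680

Reasoning: (10)! + 9! = (10)·9! + 9! = (10+1)·9! = 11·9! = 3,991,680.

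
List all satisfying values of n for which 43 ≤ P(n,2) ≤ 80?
8, 9

Explanation: P(7,2)=42; P(8,2)=56; P(9,2)=72; P(10,2)=90. So valid n = 8, 9.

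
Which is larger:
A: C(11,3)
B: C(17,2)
A
A=C(11,3)=165, B=C(17,2)=136.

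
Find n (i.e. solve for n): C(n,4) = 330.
11

Solution: C(n,4) = n(n−1)(n−2)(n−3)/4! is increasing in n, and n(n−1)(n−2)(n−3) = 4!·330 = 7,920 ≈ (n−1.5)^4 gives n ≈ 10.9. Check: C(9,4) = 126, C(10,4) = 210, C(11,4) = 330 ✓. So n = 11.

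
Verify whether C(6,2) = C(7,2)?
False

Working:
LHS = C(6,2) = 15; RHS = C(7,2) = 21. 15 ≠ 21, so the statement does not hold.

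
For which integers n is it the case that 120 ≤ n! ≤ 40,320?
5, 6, 7, 8

n! is strictly increasing; 5! = 120 and 8! = 40,320, so valid n = 5, 6, 7, 8.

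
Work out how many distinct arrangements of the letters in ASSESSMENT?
Word has 10 letters (A=1, S=4, E=2, M=1, N=1, T=1). Arrangements: 10!/Π(k!) = 75,600.
Final answer: 75,600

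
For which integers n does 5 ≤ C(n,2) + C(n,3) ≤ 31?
4, 5

Working:
C(3,2)+C(3,3)=4; C(4,2)+C(4,3)=10; C(5,2)+C(5,3)=20; C(6,2)+C(6,3)=35. So valid n = 4, 5.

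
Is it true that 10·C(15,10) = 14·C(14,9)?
False

Explanation: Absorption identity k·C(n,k) = n·C(n-1,k-1). LHS = 10·3003 = 30,030; RHS = 14·2002 = 28,028.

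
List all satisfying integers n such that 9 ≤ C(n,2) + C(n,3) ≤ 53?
4, 5, 6

Explanation: C(3,2)+C(3,3)=4; C(4,2)+C(4,3)=10; C(5,2)+C(5,3)=20; C(6,2)+C(6,3)=35; C(7,2)+C(7,3)=56. So valid n = 4, 5, 6.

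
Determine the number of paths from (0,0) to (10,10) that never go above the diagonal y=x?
16,796

Explanation: Counted by the Catalan number C_10: C_10 = C(20,10)/(10+1) = 184,756/11 = 16,796.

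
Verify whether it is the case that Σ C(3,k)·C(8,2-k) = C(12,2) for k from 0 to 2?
Vandermonde's identity gives C(11,2) = 55; RHS C(12,2) = 66.
Final answer: False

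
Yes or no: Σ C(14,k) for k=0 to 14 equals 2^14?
Yes
Binomial theorem: Σ C(14,k) = (1+1)^14 = 2^14 = 16,384; RHS 2^14 = 16,384.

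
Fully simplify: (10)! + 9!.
3,991,680

Solution: (10)! + 9! = (10)·9! + 9! = (10+1)·9! = 11·9! = 3,991,680.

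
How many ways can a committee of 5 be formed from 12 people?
792
C(12,5) = 12! / (5! × (12-5)!)
         = 12! / (5! × 7!)
         = 792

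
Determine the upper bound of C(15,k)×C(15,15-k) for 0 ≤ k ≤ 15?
41,409,225

Explanation: C(15,k)·C(15,15-k) = C(15,k)², maximised at the centre k = 7: C(15,7)² = 41,409,225.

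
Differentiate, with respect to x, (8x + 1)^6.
48(8x + 1)^5

Chain rule: 6(8x+1)^{5} × 8 = 48(8x+1)^{5}.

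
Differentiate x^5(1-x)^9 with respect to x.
5x^4(1-x)^9 - 9x^5(1-x)^8

Reasoning: Product rule: 5x^{4}(1-x)^{9} + x^5·(-9)(1-x)^{8}.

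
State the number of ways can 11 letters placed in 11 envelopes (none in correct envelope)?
14,684,570

Working:
Using D(n) = (n-1)[D(n-1) + D(n-2)]:
D(11) = (11-1) × [D(10) + D(9)]
      = 10 × [1334961 + 133496]
      = 10 × 1468457
      = 14,684,570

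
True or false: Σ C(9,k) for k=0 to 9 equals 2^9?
True

Explanation: Binomial theorem: Σ C(9,k) = (1+1)^9 = 2^9 = 512; RHS 2^9 = 512.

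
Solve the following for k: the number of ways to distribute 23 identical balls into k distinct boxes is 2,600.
4

Reasoning: Stars and bars: the count is C(23+k−1, k−1), increasing in k. k=2: C(24,1) = 24, k=3: C(25,2) = 300, k=4: C(26,3) = 2,600 ✓. So k = 4.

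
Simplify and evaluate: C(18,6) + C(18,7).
50,388

Explanation: By Pascal's identity: C(19,7) = 50,388.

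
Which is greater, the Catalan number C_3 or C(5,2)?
C_3 = C(6,3)/(3+1) = 20/4 = 5; C(5,2) = 10.

Answer: C(5,2)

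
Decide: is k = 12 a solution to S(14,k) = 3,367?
Yes

Reasoning: S(14,12) = 12·S(13,12) + S(13,11) = 12·78 + 2,431 = 3,367, which equals 3,367.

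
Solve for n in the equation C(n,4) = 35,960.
32

Working:
C(n,4) = n(n−1)(n−2)(n−3)/4! is increasing in n, and n(n−1)(n−2)(n−3) = 4!·35,960 = 863,040 ≈ (n−1.5)^4 gives n ≈ 32.0. Check: C(30,4) = 27,405, C(31,4) = 31,465, C(32,4) = 35,960 ✓. So n = 32.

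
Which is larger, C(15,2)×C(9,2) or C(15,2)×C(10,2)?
C(15,2)×C(10,2)

Explanation: C(15,2)×C(9,2)=3,780, C(15,2)×C(10,2)=4,725.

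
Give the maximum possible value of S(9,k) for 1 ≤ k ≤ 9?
7,770

Row S(9,k) for k = 1..9 (via S(n,k) = k·S(n−1,k) + S(n−1,k−1)): 1, 255, 3,025, 7,770, 6,951, 2,646, 462, 36, 1. The row is unimodal; maximum at k = 4: 7,770.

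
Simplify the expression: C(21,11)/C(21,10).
1

Reasoning: C(n,k+1)/C(n,k) = (n−k)/(k+1). Here (21−10)/(10+1) = 11/11 = 1.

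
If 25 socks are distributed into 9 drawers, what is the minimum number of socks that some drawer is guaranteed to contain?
3

Working:
Pigeonhole: ⌈25/9⌉ = 3.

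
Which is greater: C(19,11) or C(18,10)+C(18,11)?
Equal
By Pascal's identity: C(19,11) = C(18,10)+C(18,11) = 75,582. Equal.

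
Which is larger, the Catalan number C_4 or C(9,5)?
C(9,5)
C_4 = C(8,4)/(4+1) = 70/5 = 14; C(9,5) = 126.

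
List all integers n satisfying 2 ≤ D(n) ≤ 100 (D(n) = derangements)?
3, 4, 5

Explanation: Using D(n) = (n−1)[D(n−1) + D(n−2)] with D(1)=0, D(2)=1: D(2)=1; D(3)=2; D(4)=9; D(5)=44; D(6)=265. So valid n = 3, 4, 5.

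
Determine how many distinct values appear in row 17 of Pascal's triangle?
9
Row 17 has entries C(17,0)..C(17,17); by symmetry C(17,k)=C(17,17-k), giving 9 distinct values.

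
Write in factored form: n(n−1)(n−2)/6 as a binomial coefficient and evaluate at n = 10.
C(n,3); C(10,3) = 120

Working:
n(n−1)(n−2)/6 = n!/(3!(n−3)!) = C(n,3). At n = 10: C(10,3) = 120.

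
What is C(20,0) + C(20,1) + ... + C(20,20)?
1,048,576

Sum of binomial coefficients = 2^20 = 1,048,576.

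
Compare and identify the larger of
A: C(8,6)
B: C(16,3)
B

A=C(8,6)=28, B=C(16,3)=560.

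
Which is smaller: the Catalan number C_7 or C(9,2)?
C(9,2)

Reasoning: C_7 = C(14,7)/(7+1) = 3,432/8 = 429; C(9,2) = 36.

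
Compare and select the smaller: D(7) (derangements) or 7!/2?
D(7) = (7-1)·[D(6) + D(5)] = 6·[265 + 44] = 1,854; 7!/2 = 5,040/2 = 2,520.
Final answer: D(7)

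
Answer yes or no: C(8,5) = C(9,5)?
No

Explanation: LHS = C(8,5) = 56; RHS = C(9,5) = 126. 56 ≠ 126, so the statement does not hold.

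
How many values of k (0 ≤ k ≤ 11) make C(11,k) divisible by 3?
Checking C(11,k) mod 3 for k = 0..11: divisible at k = 3, 4, 5, 6, 7, 8. That's 6 values.

Answer: 6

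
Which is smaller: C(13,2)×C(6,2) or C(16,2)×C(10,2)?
C(13,2)×C(6,2)

Explanation: C(13,2)×C(6,2)=1,170, C(16,2)×C(10,2)=5,400.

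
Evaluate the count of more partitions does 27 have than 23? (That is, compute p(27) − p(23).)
1,755

Reasoning: Pentagonal recurrence p(n) = p(n−1) + p(n−2) − p(n−5) − p(n−7) + …: p(27) = p(26) + p(25) − p(22) − p(20) + p(15) + p(12) − p(5) − p(1) = 2,436 + 1,958 − 1,002 − 627 + 176 + 77 − 7 − 1 = 3,010.
p(23) = p(22) + p(21) − p(18) − p(16) + p(11) + p(8) − p(1) = 1,002 + 792 − 385 − 231 + 56 + 22 − 1 = 1,255.
Difference = 3,010 − 1,255 = 1,755.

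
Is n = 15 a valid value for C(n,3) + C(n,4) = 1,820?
C(15,3) + C(15,4) = 455 + 1,365 = 1,820, which equals 1,820.
Final answer: Yes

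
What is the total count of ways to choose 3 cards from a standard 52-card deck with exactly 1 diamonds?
9,633
13 diamonds and 39 non-diamonds: C(13,1) × C(39,2) = 13 × 741 = 9,633.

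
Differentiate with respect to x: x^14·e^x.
(14x^13 + x^14)e^x

Product rule: d/dx[x^14]·e^x + x^14·d/dx[e^x] = 14x^{13}e^x + x^14e^x.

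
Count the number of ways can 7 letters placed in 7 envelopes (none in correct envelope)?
1,854

Reasoning: Using D(n) = (n-1)[D(n-1) + D(n-2)]:
D(7) = (7-1) × [D(6) + D(5)]
      = 6 × [265 + 44]
      = 6 × 309
      = 1,854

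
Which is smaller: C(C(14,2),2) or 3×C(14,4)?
3×C(14,4)

C(C(14,2),2)=4,095, 3×C(14,4)=3,003.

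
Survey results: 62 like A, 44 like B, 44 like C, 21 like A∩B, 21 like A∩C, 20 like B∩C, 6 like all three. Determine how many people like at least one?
|A∪B∪C| = 62+44+44-21-21-20+6 = 94.

Answer: 94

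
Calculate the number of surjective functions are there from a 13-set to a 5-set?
901,020,120

Explanation: Onto functions = 5! × S(13,5)
First compute S(13,5) via recurrence:
Using the Stirling recurrence: S(n,k) = k·S(n-1,k) + S(n-1,k-1)
S(13,5) = 5·S(12,5) + S(12,4)
         = 5·1379400 + 611501
         = 6897000 + 611501
         = 7,508,501
Then: 120 × 7508501 = 901,020,120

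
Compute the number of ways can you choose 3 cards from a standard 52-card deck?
C(52,3) = 22,100.

Answer: 22,100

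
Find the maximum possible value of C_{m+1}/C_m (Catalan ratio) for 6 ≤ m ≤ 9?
38/11

Explanation: C_{m+1}/C_m = 2(2m+1)/(m+2), which increases with m. Maximum at m = 9: 2·19/11 = 38/11.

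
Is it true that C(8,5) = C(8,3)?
True

Symmetry C(n,k) = C(n,n-k): C(8,5) = 56 and C(8,3) = 56. Both sides agree, so the statement holds.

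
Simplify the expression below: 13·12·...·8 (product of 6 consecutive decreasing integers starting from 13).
1,235,520

Solution: This is P(13,6) = 13!/(7)! = 1,235,520.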